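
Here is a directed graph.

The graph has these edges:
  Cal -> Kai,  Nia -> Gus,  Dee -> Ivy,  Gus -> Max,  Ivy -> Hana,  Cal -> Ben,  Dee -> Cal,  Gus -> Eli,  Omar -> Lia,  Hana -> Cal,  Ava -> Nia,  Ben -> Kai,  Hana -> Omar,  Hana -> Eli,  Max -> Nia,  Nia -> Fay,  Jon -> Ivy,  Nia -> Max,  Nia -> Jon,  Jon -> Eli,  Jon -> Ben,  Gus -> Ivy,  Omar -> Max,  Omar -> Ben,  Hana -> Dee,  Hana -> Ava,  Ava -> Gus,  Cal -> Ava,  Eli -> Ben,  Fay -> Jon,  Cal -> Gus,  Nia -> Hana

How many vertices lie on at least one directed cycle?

A vertex is on a directed cycle iff it belongs to a strongly connected component of size ≥ 2 (or has a self-loop).
The vertices on cycles are {Ava, Cal, Dee, Fay, Gus, Ivy, Jon, Max, Nia, Hana, Omar} — 11 in total.

11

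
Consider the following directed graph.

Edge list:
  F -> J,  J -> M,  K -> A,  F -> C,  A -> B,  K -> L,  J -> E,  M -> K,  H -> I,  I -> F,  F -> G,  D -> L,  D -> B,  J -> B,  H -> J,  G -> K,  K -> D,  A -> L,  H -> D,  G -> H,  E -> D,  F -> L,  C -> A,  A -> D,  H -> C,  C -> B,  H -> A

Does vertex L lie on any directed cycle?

L lies on a cycle iff there is a path from L back to itself.
Exploring from L, it never reaches itself; equivalently, its strongly connected component is a singleton.

No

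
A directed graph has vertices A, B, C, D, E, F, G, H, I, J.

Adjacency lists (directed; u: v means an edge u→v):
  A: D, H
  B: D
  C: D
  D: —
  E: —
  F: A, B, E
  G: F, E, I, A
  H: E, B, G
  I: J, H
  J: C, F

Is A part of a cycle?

Yes

A is on a cycle iff A can reach itself via ≥1 edge.
A → H → G → A — yes.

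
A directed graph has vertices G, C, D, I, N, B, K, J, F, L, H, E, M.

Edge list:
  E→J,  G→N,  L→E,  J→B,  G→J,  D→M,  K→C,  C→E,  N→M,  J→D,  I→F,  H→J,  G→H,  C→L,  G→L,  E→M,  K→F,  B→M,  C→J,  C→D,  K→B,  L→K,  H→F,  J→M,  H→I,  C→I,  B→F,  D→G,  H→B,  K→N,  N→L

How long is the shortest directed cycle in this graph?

For each vertex v, BFS finds the shortest path from v back to v.
The shortest such closed walk is G → J → D → G, length 3.

3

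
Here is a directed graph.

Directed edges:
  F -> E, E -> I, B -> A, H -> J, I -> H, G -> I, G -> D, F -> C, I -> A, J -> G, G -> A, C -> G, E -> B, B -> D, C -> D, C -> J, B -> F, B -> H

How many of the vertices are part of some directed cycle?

7

A vertex is on a directed cycle iff it belongs to a strongly connected component of size ≥ 2 (or has a self-loop).
The vertices on cycles are {B, E, F, G, H, I, J} — 7 in total.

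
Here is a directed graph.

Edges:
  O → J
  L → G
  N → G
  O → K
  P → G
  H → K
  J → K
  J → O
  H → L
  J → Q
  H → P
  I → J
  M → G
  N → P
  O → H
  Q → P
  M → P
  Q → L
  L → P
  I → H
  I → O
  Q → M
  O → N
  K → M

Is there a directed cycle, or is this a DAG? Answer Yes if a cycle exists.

Yes

DFS with white/gray/black marking, starting from M:
M gray
  G gray
  G black
  P gray
    P→G: G black — skip
  P black
M black
H gray
  L gray
    L→P: P black — skip
    L→G: G black — skip
  L black
  H→P: P black — skip
  K gray
    K→M: M black — skip
  K black
H black
I gray
  O gray
    J gray
      J→K: K black — skip
      Q gray
        Q→L: L black — skip
        Q→M: M black — skip
        Q→P: P black — skip
      Q black
      J→O: O is gray → back edge
Back edge found, so a cycle exists: O → J → O.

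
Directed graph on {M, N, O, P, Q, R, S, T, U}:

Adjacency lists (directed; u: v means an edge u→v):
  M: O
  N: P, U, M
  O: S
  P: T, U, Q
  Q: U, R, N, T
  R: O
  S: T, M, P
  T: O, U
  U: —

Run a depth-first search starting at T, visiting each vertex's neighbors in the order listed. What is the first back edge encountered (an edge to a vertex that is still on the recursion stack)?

S->T

DFS from T (visiting each vertex's neighbors in the order listed); mark gray on enter, black on exit:
T gray
  O gray
    S gray
      S→T: T is gray → back edge
First back edge: S → T.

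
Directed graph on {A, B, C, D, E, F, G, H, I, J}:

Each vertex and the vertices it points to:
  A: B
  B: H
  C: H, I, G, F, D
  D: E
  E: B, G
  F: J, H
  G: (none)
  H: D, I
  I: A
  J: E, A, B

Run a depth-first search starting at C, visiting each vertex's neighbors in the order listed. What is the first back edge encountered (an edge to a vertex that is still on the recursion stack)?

DFS from C (visiting each vertex's neighbors in the order listed); mark gray on enter, black on exit:
C gray
  H gray
    D gray
      E gray
        B gray
          B→H: H is gray → back edge
First back edge: B → H.

B->H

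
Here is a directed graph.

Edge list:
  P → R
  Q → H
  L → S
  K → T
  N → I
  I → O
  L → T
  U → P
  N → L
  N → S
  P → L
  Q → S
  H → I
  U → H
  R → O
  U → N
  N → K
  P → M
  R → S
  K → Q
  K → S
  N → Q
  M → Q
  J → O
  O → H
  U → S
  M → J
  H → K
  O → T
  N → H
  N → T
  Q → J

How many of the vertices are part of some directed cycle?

6

A vertex is on a directed cycle iff it belongs to a strongly connected component of size ≥ 2 (or has a self-loop).
The vertices on cycles are {H, I, J, K, O, Q} — 6 in total.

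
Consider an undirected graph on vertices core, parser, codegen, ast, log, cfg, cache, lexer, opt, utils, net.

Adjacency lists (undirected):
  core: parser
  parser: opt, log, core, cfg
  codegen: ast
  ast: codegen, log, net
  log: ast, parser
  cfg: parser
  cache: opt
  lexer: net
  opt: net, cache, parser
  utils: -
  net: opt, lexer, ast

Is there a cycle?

DFS, tracking each vertex's parent; an edge to a visited non-parent vertex closes a cycle.
Start from codegen:
visit codegen (parent –)
  visit ast (parent codegen)
    ast–codegen: parent, skip
    visit log (parent ast)
      log–ast: parent, skip
      visit parser (parent log)
        visit opt (parent parser)
          visit net (parent opt)
            net–opt: parent, skip
            visit lexer (parent net)
              lexer–net: parent, skip
            net–ast: ast visited and ≠ parent → cycle
Cycle: ast – log – parser – opt – net – ast.

Yes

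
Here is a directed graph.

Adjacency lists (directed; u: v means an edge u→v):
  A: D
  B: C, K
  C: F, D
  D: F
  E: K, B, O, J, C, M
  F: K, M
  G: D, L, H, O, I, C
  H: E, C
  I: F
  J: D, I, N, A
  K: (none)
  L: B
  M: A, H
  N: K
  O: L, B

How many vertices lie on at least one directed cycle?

A vertex is on a directed cycle iff it belongs to a strongly connected component of size ≥ 2 (or has a self-loop).
The vertices on cycles are {A, B, C, D, E, F, H, I, J, L, M, O} — 12 in total.

12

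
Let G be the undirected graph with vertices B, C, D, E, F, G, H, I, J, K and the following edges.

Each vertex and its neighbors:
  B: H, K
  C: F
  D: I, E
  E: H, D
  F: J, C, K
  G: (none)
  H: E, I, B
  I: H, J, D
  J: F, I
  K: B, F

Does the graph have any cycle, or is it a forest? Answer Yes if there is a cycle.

Yes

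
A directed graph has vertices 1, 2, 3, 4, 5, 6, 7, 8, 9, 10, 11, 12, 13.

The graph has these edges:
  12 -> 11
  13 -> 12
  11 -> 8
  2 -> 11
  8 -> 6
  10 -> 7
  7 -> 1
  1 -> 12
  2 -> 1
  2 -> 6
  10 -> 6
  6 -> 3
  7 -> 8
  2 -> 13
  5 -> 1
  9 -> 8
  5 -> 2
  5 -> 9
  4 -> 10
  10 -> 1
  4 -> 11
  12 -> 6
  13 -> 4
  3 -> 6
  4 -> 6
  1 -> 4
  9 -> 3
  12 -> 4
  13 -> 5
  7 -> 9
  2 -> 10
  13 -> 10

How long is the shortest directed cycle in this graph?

2

For each vertex v, BFS finds the shortest path from v back to v.
The shortest such closed walk is 3 → 6 → 3, length 2.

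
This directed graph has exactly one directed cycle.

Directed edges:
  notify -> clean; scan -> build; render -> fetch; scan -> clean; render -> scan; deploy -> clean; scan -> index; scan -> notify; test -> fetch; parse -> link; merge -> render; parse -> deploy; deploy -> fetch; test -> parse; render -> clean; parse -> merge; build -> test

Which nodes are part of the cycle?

scan, test, build, merge, parse, render

DFS with gray/black marking from scan:
scan gray
  build gray
    test gray
      fetch gray
      fetch black
      parse gray
        link gray
        link black
        deploy gray
          clean gray
          clean black
          deploy→fetch: fetch black — skip
        deploy black
        merge gray
          render gray
            render→scan: scan is gray → back edge
Back edge closes the cycle scan → build → test → parse → merge → render → scan; its vertices are {scan, test, build, merge, parse, render}.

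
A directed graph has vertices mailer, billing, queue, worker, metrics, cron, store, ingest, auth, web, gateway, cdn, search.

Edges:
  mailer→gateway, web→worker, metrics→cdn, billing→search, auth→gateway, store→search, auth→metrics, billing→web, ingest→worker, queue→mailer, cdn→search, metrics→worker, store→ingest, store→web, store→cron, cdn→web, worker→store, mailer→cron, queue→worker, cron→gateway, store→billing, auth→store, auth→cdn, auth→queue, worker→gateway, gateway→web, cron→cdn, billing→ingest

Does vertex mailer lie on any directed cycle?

mailer lies on a cycle iff there is a path from mailer back to itself.
Exploring from mailer, it never reaches itself; equivalently, its strongly connected component is a singleton.

No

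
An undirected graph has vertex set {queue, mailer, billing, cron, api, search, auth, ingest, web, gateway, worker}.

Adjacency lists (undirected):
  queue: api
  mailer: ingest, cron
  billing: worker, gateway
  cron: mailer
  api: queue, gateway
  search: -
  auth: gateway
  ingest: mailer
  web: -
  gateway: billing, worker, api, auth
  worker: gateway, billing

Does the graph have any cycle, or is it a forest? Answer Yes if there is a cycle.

DFS, tracking each vertex's parent; an edge to a visited non-parent vertex closes a cycle.
Start from ingest:
visit ingest (parent –)
  visit mailer (parent ingest)
    mailer–ingest: parent, skip
    visit cron (parent mailer)
      cron–mailer: parent, skip
visit queue (parent –)
  visit api (parent queue)
    api–queue: parent, skip
    visit gateway (parent api)
      visit billing (parent gateway)
        visit worker (parent billing)
          worker–gateway: gateway visited and ≠ parent → cycle
Cycle: gateway – billing – worker – gateway.

Yes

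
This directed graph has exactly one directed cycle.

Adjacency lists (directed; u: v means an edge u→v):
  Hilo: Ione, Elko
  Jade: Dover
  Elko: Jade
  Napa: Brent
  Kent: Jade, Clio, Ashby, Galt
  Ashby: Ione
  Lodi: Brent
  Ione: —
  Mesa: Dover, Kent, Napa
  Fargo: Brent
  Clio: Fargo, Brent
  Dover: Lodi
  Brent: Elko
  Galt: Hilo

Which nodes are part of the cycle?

DFS with gray/black marking from Dover:
Dover gray
  Lodi gray
    Brent gray
      Elko gray
        Jade gray
          Jade→Dover: Dover is gray → back edge
Back edge closes the cycle Dover → Lodi → Brent → Elko → Jade → Dover; its vertices are {Elko, Jade, Lodi, Brent, Dover}.

Elko, Jade, Lodi, Brent, Dover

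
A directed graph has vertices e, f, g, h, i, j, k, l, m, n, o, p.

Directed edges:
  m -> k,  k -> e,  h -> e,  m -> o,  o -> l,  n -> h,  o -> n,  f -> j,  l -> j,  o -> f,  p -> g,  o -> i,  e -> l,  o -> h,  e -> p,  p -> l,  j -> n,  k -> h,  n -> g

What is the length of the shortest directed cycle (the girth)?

5

For each vertex v, BFS finds the shortest path from v back to v.
The shortest such closed walk is e → l → j → n → h → e, length 5.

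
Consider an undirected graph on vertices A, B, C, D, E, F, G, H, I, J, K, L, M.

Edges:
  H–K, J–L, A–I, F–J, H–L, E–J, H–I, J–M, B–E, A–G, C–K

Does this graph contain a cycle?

DFS, tracking each vertex's parent; an edge to a visited non-parent vertex closes a cycle.
Start from J:
visit J (parent –)
  visit L (parent J)
    visit H (parent L)
      visit K (parent H)
        K–H: parent, skip
        visit C (parent K)
          C–K: parent, skip
      H–L: parent, skip
      visit I (parent H)
        I–H: parent, skip
        visit A (parent I)
          visit G (parent A)
            G–A: parent, skip
          A–I: parent, skip
    L–J: parent, skip
  visit F (parent J)
    F–J: parent, skip
  visit E (parent J)
    E–J: parent, skip
    visit B (parent E)
      B–E: parent, skip
  visit M (parent J)
    M–J: parent, skip
visit D (parent –)
No non-parent visited neighbor found — the graph is a forest.

No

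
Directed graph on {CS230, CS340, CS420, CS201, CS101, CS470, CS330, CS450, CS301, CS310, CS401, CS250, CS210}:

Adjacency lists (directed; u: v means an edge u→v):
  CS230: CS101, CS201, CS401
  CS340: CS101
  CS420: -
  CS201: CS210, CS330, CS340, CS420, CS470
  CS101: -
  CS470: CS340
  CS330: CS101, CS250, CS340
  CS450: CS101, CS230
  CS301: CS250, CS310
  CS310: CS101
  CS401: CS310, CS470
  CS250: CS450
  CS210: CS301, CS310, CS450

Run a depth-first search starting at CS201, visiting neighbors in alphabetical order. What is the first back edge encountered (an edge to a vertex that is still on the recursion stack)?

DFS from CS201 (visiting neighbors in alphabetical order); mark gray on enter, black on exit:
CS201 gray
  CS210 gray
    CS301 gray
      CS250 gray
        CS450 gray
          CS101 gray
          CS101 black
          CS230 gray
            CS230→CS101: CS101 black — skip
            CS230→CS201: CS201 is gray → back edge
First back edge: CS230 → CS201.

CS230→CS201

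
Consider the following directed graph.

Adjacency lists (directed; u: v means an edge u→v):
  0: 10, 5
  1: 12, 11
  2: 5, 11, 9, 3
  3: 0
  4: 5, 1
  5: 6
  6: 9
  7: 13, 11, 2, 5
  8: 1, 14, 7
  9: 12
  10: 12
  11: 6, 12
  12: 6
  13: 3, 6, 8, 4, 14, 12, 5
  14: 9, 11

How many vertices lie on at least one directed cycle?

6

A vertex is on a directed cycle iff it belongs to a strongly connected component of size ≥ 2 (or has a self-loop).
The vertices on cycles are {6, 7, 8, 9, 12, 13} — 6 in total.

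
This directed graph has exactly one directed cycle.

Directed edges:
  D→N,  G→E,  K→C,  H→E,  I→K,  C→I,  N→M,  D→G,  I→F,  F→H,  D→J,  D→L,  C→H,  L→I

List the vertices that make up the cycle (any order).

DFS with gray/black marking from I:
I gray
  K gray
    C gray
      H gray
        E gray
        E black
      H black
      C→I: I is gray → back edge
Back edge closes the cycle I → K → C → I; its vertices are {C, I, K}.

C, I, K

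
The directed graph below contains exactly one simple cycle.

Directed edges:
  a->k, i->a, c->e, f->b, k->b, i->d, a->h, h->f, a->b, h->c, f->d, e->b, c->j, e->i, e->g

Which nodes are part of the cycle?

DFS with gray/black marking from h:
h gray
  f gray
    b gray
    b black
    d gray
    d black
  f black
  c gray
    e gray
      e→b: b black — skip
      i gray
        i→d: d black — skip
        a gray
          k gray
            k→b: b black — skip
          k black
          a→b: b black — skip
          a→h: h is gray → back edge
Back edge closes the cycle h → c → e → i → a → h; its vertices are {a, c, e, h, i}.

a, c, e, h, i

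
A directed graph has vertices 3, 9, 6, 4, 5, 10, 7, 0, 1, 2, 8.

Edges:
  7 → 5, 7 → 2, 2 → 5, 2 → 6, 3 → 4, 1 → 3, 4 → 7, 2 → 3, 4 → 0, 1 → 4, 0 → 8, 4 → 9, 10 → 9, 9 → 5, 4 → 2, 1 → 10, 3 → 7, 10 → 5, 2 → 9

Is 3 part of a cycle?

Yes

3 is on a cycle iff 3 can reach itself via ≥1 edge.
3 → 7 → 2 → 3 — yes.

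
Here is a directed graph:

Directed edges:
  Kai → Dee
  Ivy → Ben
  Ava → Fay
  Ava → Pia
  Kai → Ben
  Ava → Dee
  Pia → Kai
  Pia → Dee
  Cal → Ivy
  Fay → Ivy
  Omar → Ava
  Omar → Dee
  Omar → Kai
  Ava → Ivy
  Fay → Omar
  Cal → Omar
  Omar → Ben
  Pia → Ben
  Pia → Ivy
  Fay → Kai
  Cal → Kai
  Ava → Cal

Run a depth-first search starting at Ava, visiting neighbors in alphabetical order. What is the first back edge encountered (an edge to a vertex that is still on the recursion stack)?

Omar→Ava

DFS from Ava (visiting neighbors in alphabetical order); mark gray on enter, black on exit:
Ava gray
  Cal gray
    Ivy gray
      Ben gray
      Ben black
    Ivy black
    Kai gray
      Kai→Ben: Ben black — skip
      Dee gray
      Dee black
    Kai black
    Omar gray
      Omar→Ava: Ava is gray → back edge
First back edge: Omar → Ava.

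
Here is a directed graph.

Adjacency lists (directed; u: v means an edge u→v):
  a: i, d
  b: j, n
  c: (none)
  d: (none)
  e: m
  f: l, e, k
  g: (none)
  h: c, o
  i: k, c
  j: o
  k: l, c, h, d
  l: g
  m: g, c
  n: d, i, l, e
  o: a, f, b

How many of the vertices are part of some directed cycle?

A vertex is on a directed cycle iff it belongs to a strongly connected component of size ≥ 2 (or has a self-loop).
The vertices on cycles are {a, b, f, h, i, j, k, n, o} — 9 in total.

9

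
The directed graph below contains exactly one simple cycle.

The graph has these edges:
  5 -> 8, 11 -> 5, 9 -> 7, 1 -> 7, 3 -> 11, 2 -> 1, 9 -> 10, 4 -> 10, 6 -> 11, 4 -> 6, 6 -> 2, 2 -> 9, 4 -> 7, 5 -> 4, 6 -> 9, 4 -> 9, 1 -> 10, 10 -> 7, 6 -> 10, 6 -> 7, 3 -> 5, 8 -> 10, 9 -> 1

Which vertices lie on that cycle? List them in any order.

DFS with gray/black marking from 5:
5 gray
  4 gray
    7 gray
    7 black
    9 gray
      9→7: 7 black — skip
      10 gray
        10→7: 7 black — skip
      10 black
      1 gray
        1→10: 10 black — skip
        1→7: 7 black — skip
      1 black
    9 black
    4→10: 10 black — skip
    6 gray
      6→7: 7 black — skip
      6→10: 10 black — skip
      11 gray
        11→5: 5 is gray → back edge
Back edge closes the cycle 5 → 4 → 6 → 11 → 5; its vertices are {4, 5, 6, 11}.

4, 5, 6, 11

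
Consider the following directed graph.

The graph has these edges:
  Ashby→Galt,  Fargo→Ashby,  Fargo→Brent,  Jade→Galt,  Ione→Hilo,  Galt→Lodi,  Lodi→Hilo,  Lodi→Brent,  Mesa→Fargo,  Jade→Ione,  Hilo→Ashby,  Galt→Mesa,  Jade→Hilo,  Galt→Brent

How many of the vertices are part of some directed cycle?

A vertex is on a directed cycle iff it belongs to a strongly connected component of size ≥ 2 (or has a self-loop).
The vertices on cycles are {Galt, Hilo, Lodi, Mesa, Ashby, Fargo} — 6 in total.

6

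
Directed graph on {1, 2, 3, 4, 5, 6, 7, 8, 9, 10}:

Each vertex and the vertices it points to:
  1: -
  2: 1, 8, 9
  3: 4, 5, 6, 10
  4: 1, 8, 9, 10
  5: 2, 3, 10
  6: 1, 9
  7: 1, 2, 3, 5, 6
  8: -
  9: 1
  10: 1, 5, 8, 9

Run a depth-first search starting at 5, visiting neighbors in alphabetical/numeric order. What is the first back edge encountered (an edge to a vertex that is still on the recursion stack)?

10→5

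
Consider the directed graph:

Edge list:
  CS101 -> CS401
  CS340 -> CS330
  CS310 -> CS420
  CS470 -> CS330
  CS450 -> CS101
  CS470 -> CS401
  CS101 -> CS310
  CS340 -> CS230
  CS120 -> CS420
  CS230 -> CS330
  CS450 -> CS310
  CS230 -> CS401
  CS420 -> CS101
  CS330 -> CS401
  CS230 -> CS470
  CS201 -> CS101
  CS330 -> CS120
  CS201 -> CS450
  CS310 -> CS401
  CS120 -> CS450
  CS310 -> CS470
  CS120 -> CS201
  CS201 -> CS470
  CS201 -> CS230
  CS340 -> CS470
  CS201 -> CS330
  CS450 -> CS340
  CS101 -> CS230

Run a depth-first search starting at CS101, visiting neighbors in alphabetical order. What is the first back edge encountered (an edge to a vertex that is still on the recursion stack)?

DFS from CS101 (visiting neighbors in alphabetical order); mark gray on enter, black on exit:
CS101 gray
  CS230 gray
    CS330 gray
      CS120 gray
        CS201 gray
          CS201→CS101: CS101 is gray → back edge
First back edge: CS201 → CS101.

CS201→CS101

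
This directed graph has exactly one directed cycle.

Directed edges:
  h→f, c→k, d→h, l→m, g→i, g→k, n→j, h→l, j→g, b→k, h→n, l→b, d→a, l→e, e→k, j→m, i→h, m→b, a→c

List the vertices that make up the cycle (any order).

g, h, i, j, n

DFS with gray/black marking from h:
h gray
  n gray
    j gray
      m gray
        b gray
          k gray
          k black
        b black
      m black
      g gray
        i gray
          i→h: h is gray → back edge
Back edge closes the cycle h → n → j → g → i → h; its vertices are {g, h, i, j, n}.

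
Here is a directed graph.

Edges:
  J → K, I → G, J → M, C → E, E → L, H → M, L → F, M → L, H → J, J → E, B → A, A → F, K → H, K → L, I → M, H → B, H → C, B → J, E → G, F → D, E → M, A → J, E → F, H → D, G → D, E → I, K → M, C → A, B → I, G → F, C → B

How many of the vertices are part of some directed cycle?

A vertex is on a directed cycle iff it belongs to a strongly connected component of size ≥ 2 (or has a self-loop).
The vertices on cycles are {A, B, C, H, J, K} — 6 in total.

6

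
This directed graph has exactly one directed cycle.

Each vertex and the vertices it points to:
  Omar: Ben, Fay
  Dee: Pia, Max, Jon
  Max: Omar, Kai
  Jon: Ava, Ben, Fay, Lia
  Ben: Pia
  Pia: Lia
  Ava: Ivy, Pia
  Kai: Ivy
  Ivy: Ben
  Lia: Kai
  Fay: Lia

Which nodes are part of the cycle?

Ben, Ivy, Kai, Lia, Pia

DFS with gray/black marking from Pia:
Pia gray
  Lia gray
    Kai gray
      Ivy gray
        Ben gray
          Ben→Pia: Pia is gray → back edge
Back edge closes the cycle Pia → Lia → Kai → Ivy → Ben → Pia; its vertices are {Ben, Ivy, Kai, Lia, Pia}.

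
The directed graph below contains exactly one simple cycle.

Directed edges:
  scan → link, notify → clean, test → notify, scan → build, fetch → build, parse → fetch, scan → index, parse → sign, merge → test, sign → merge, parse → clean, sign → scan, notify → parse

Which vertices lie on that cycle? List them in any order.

DFS with gray/black marking from test:
test gray
  notify gray
    clean gray
    clean black
    parse gray
      sign gray
        scan gray
          build gray
          build black
          link gray
          link black
          index gray
          index black
        scan black
        merge gray
          merge→test: test is gray → back edge
Back edge closes the cycle test → notify → parse → sign → merge → test; its vertices are {sign, test, merge, parse, notify}.

sign, test, merge, parse, notify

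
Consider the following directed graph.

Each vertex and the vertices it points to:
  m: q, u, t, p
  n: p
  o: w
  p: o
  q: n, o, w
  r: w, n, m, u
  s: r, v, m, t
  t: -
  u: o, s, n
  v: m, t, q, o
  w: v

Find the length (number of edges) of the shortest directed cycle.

3

For each vertex v, BFS finds the shortest path from v back to v.
The shortest such closed walk is s → m → u → s, length 3.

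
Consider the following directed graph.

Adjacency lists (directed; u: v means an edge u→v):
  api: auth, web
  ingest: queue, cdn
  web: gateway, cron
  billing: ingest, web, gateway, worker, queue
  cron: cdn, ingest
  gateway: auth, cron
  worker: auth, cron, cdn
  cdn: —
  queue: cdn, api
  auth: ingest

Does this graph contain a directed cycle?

DFS with white/gray/black marking, starting from api:
api gray
  auth gray
    ingest gray
      queue gray
        cdn gray
        cdn black
        queue→api: api is gray → back edge
Back edge found, so a cycle exists: api → auth → ingest → queue → api.

Yes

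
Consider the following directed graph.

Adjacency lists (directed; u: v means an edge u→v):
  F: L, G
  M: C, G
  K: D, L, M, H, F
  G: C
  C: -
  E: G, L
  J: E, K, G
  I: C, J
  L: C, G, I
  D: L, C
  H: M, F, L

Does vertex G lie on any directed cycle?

No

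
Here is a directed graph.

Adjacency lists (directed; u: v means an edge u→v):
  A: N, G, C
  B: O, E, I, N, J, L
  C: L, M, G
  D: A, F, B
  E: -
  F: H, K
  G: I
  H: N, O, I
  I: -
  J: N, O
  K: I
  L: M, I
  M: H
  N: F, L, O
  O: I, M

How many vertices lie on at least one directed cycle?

A vertex is on a directed cycle iff it belongs to a strongly connected component of size ≥ 2 (or has a self-loop).
The vertices on cycles are {F, H, L, M, N, O} — 6 in total.

6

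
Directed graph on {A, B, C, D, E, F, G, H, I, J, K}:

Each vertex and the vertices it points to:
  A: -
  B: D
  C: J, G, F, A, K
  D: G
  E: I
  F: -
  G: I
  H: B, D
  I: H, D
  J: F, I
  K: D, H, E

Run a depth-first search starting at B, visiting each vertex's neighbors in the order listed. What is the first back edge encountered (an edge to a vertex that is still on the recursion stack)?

H->B

DFS from B (visiting each vertex's neighbors in the order listed); mark gray on enter, black on exit:
B gray
  D gray
    G gray
      I gray
        H gray
          H→B: B is gray → back edge
First back edge: H → B.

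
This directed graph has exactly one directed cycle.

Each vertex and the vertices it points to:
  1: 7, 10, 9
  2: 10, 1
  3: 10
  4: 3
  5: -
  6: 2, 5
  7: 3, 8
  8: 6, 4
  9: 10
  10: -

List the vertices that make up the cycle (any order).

1, 2, 6, 7, 8

DFS with gray/black marking from 7:
7 gray
  3 gray
    10 gray
    10 black
  3 black
  8 gray
    6 gray
      2 gray
        2→10: 10 black — skip
        1 gray
          1→7: 7 is gray → back edge
Back edge closes the cycle 7 → 8 → 6 → 2 → 1 → 7; its vertices are {1, 2, 6, 7, 8}.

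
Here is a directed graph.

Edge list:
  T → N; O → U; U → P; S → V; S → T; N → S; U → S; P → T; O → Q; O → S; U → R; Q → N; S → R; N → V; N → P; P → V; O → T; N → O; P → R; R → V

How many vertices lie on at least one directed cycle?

A vertex is on a directed cycle iff it belongs to a strongly connected component of size ≥ 2 (or has a self-loop).
The vertices on cycles are {N, O, P, Q, S, T, U} — 7 in total.

7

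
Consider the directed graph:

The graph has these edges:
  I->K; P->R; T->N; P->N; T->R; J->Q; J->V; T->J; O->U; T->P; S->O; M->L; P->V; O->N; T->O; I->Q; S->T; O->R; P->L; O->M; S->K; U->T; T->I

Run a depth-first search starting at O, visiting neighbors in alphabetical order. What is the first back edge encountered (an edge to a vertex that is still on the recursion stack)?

DFS from O (visiting neighbors in alphabetical order); mark gray on enter, black on exit:
O gray
  M gray
    L gray
    L black
  M black
  N gray
  N black
  R gray
  R black
  U gray
    T gray
      I gray
        K gray
        K black
        Q gray
        Q black
      I black
      J gray
        J→Q: Q black — skip
        V gray
        V black
      J black
      T→N: N black — skip
      T→O: O is gray → back edge
First back edge: T → O.

T->O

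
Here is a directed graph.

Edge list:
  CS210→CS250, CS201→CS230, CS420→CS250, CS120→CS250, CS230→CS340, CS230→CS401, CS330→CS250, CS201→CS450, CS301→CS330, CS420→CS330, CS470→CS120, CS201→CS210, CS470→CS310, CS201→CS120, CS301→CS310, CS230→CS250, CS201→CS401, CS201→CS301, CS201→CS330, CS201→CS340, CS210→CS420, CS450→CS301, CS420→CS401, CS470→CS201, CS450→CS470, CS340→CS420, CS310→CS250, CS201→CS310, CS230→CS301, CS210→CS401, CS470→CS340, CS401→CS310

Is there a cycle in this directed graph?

Yes

DFS with white/gray/black marking, starting from CS310:
CS310 gray
  CS250 gray
  CS250 black
CS310 black
CS120 gray
  CS120→CS250: CS250 black — skip
CS120 black
CS230 gray
  CS301 gray
    CS330 gray
      CS330→CS250: CS250 black — skip
    CS330 black
    CS301→CS310: CS310 black — skip
  CS301 black
  CS401 gray
    CS401→CS310: CS310 black — skip
  CS401 black
  CS230→CS250: CS250 black — skip
  CS340 gray
    CS420 gray
      CS420→CS401: CS401 black — skip
      CS420→CS330: CS330 black — skip
      CS420→CS250: CS250 black — skip
    CS420 black
  CS340 black
CS230 black
CS210 gray
  CS210→CS401: CS401 black — skip
  CS210→CS250: CS250 black — skip
  CS210→CS420: CS420 black — skip
CS210 black
CS450 gray
  CS450→CS301: CS301 black — skip
  CS470 gray
    CS201 gray
      CS201→CS230: CS230 black — skip
      CS201→CS340: CS340 black — skip
      CS201→CS450: CS450 is gray → back edge
Back edge found, so a cycle exists: CS450 → CS470 → CS201 → CS450.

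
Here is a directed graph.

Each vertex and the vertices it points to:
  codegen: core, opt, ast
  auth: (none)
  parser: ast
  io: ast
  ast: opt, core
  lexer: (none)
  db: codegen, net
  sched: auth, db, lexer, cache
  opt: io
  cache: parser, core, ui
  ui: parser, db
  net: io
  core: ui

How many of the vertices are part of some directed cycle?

A vertex is on a directed cycle iff it belongs to a strongly connected component of size ≥ 2 (or has a self-loop).
The vertices on cycles are {db, io, ui, ast, net, opt, core, parser, codegen} — 9 in total.

9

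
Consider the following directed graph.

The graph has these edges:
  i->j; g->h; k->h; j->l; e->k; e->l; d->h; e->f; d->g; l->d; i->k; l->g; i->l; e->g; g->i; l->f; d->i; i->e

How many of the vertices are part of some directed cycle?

A vertex is on a directed cycle iff it belongs to a strongly connected component of size ≥ 2 (or has a self-loop).
The vertices on cycles are {d, e, g, i, j, l} — 6 in total.

6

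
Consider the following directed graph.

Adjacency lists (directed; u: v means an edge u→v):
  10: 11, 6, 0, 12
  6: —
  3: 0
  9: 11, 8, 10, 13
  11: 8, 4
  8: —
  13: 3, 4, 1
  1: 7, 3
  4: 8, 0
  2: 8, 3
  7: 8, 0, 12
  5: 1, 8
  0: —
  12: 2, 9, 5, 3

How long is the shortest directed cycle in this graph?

3

For each vertex v, BFS finds the shortest path from v back to v.
The shortest such closed walk is 12 → 9 → 10 → 12, length 3.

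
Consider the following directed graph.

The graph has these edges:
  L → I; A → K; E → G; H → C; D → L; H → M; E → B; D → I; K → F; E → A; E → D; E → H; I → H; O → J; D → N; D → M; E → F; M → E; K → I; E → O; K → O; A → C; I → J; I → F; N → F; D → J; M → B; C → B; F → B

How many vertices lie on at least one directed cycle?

A vertex is on a directed cycle iff it belongs to a strongly connected component of size ≥ 2 (or has a self-loop).
The vertices on cycles are {A, D, E, H, I, K, L, M} — 8 in total.

8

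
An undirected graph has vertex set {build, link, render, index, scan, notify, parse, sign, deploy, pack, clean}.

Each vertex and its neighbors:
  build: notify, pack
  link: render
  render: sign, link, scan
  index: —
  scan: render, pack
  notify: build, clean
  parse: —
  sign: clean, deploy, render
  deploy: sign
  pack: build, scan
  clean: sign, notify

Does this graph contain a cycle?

Yes

DFS, tracking each vertex's parent; an edge to a visited non-parent vertex closes a cycle.
Start from parse:
visit parse (parent –)
visit build (parent –)
  visit notify (parent build)
    notify–build: parent, skip
    visit clean (parent notify)
      visit sign (parent clean)
        sign–clean: parent, skip
        visit deploy (parent sign)
          deploy–sign: parent, skip
        visit render (parent sign)
          render–sign: parent, skip
          visit link (parent render)
            link–render: parent, skip
          visit scan (parent render)
            scan–render: parent, skip
            visit pack (parent scan)
              pack–build: build visited and ≠ parent → cycle
Cycle: build – notify – clean – sign – render – scan – pack – build.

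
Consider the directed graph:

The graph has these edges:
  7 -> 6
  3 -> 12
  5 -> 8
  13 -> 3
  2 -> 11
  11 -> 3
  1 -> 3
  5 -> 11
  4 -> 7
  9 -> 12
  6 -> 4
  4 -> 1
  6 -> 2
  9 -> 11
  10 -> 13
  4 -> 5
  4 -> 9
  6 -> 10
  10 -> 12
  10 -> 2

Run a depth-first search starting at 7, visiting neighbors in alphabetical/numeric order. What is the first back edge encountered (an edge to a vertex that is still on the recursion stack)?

DFS from 7 (visiting neighbors in alphabetical/numeric order); mark gray on enter, black on exit:
7 gray
  6 gray
    2 gray
      11 gray
        3 gray
          12 gray
          12 black
        3 black
      11 black
    2 black
    4 gray
      1 gray
        1→3: 3 black — skip
      1 black
      5 gray
        8 gray
        8 black
        5→11: 11 black — skip
      5 black
      4→7: 7 is gray → back edge
First back edge: 4 → 7.

4→7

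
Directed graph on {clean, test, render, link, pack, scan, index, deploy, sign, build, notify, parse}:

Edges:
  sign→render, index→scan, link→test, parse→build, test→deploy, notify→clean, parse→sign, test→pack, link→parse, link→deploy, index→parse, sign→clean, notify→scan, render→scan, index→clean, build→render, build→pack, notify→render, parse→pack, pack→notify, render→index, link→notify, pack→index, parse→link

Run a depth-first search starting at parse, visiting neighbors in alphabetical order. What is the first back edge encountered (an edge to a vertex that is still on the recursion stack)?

index→parse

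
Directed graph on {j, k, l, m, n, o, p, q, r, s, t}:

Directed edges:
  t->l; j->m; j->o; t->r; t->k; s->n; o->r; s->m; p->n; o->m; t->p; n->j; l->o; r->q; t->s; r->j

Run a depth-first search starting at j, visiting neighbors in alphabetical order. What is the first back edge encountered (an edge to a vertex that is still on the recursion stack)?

r->j

DFS from j (visiting neighbors in alphabetical order); mark gray on enter, black on exit:
j gray
  m gray
  m black
  o gray
    o→m: m black — skip
    r gray
      r→j: j is gray → back edge
First back edge: r → j.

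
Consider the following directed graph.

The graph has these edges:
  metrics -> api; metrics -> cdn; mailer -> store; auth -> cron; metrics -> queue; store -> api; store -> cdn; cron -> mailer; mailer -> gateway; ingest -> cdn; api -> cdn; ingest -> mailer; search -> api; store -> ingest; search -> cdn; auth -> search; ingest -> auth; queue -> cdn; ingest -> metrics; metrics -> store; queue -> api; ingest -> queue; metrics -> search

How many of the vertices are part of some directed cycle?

A vertex is on a directed cycle iff it belongs to a strongly connected component of size ≥ 2 (or has a self-loop).
The vertices on cycles are {auth, cron, store, ingest, mailer, metrics} — 6 in total.

6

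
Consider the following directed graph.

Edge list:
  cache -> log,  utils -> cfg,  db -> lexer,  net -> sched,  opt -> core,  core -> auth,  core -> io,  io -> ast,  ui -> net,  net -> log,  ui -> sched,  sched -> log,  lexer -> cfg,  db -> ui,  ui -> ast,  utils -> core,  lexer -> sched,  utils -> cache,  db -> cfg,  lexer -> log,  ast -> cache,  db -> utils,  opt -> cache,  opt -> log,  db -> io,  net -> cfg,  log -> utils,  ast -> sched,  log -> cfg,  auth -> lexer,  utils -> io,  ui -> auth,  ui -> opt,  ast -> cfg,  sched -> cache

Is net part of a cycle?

No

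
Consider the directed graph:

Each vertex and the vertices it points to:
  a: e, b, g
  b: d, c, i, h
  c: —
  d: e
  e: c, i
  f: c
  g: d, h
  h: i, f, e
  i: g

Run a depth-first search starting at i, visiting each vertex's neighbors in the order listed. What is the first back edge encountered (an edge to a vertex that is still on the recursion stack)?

DFS from i (visiting each vertex's neighbors in the order listed); mark gray on enter, black on exit:
i gray
  g gray
    d gray
      e gray
        c gray
        c black
        e→i: i is gray → back edge
First back edge: e → i.

e->i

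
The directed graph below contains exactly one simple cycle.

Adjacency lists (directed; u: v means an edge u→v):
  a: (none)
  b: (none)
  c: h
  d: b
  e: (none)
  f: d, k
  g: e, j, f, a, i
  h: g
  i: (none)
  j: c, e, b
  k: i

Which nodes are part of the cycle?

DFS with gray/black marking from h:
h gray
  g gray
    e gray
    e black
    j gray
      c gray
        c→h: h is gray → back edge
Back edge closes the cycle h → g → j → c → h; its vertices are {c, g, h, j}.

c, g, h, j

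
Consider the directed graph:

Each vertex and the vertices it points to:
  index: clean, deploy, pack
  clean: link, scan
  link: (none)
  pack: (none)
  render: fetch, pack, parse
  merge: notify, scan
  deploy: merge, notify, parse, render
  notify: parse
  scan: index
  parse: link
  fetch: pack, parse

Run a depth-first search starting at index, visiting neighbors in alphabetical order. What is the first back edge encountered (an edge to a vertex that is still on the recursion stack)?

DFS from index (visiting neighbors in alphabetical order); mark gray on enter, black on exit:
index gray
  clean gray
    link gray
    link black
    scan gray
      scan→index: index is gray → back edge
First back edge: scan → index.

scan->index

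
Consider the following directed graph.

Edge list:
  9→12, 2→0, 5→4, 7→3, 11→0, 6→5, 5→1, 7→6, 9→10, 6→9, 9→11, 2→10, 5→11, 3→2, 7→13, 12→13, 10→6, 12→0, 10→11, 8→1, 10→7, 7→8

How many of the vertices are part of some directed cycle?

6

A vertex is on a directed cycle iff it belongs to a strongly connected component of size ≥ 2 (or has a self-loop).
The vertices on cycles are {2, 3, 6, 7, 9, 10} — 6 in total.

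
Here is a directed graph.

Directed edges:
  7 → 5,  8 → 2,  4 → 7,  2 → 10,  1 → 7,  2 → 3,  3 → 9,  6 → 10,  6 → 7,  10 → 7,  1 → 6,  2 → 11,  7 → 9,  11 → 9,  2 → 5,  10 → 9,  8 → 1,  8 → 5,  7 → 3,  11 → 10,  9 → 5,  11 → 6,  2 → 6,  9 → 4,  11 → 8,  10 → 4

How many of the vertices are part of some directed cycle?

7

A vertex is on a directed cycle iff it belongs to a strongly connected component of size ≥ 2 (or has a self-loop).
The vertices on cycles are {2, 3, 4, 7, 8, 9, 11} — 7 in total.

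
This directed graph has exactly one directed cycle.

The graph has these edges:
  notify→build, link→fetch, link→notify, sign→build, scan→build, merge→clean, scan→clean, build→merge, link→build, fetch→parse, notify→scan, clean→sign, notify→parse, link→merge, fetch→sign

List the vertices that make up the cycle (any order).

sign, build, clean, merge

DFS with gray/black marking from merge:
merge gray
  clean gray
    sign gray
      build gray
        build→merge: merge is gray → back edge
Back edge closes the cycle merge → clean → sign → build → merge; its vertices are {sign, build, clean, merge}.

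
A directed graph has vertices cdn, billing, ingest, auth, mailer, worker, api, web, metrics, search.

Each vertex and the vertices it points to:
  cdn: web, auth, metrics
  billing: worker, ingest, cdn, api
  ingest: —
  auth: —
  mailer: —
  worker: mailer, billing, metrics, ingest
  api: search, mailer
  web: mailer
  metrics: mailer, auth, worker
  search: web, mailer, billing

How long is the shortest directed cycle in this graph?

2

For each vertex v, BFS finds the shortest path from v back to v.
The shortest such closed walk is billing → worker → billing, length 2.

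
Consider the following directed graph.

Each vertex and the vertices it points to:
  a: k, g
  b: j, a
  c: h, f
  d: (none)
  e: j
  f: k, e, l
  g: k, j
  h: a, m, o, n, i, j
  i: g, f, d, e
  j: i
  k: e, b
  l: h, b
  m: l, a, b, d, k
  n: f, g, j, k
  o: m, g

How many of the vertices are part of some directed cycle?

A vertex is on a directed cycle iff it belongs to a strongly connected component of size ≥ 2 (or has a self-loop).
The vertices on cycles are {a, b, e, f, g, h, i, j, k, l, m, n, o} — 13 in total.

13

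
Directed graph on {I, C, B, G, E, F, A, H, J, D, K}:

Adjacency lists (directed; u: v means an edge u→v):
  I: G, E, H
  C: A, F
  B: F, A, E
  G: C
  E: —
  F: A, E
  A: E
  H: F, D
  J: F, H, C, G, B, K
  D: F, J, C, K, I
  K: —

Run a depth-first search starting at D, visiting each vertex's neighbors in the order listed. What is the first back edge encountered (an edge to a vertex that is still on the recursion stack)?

DFS from D (visiting each vertex's neighbors in the order listed); mark gray on enter, black on exit:
D gray
  F gray
    A gray
      E gray
      E black
    A black
    F→E: E black — skip
  F black
  J gray
    J→F: F black — skip
    H gray
      H→F: F black — skip
      H→D: D is gray → back edge
First back edge: H → D.

H->D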